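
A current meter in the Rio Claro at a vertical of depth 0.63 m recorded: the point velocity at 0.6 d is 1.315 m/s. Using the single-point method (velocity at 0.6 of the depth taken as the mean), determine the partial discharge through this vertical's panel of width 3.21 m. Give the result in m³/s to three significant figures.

v̄ = v₀.₆ = 1.315 m/s
q = v̄ × d × w = 1.315 × 0.63 × 3.21 = 2.659 m³/s

2.66 m³/s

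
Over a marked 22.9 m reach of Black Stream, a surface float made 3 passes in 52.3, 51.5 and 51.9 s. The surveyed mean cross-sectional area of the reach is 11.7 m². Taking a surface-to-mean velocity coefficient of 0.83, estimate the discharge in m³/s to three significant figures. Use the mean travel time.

t̄ = (52.3 + 51.5 + 51.9) / 3 = 51.9 s
v_surface = L / t̄ = 22.9 / 51.9 = 0.4412 m/s
v_mean = 0.83 × 0.4412 = 0.3662 m/s
Q = A × v_mean = 11.7 × 0.3662 = 4.285 m³/s

4.28 m³/s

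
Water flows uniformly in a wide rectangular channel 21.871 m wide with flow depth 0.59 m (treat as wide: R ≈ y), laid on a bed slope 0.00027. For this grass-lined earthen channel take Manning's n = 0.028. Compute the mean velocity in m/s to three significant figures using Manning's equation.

A = b·y = 21.871 × 0.59 = 12.90 m²
Wide channel: R ≈ y = 0.59 m
Q = (1/n)·A·R^(2/3)·S^(1/2) = (1/0.028) × 12.90 × 0.5900^(2/3) × 0.00027^(1/2) = 5.327 m³/s
V = Q/A = 5.327/12.90 = 0.4128 m/s

0.413 m/s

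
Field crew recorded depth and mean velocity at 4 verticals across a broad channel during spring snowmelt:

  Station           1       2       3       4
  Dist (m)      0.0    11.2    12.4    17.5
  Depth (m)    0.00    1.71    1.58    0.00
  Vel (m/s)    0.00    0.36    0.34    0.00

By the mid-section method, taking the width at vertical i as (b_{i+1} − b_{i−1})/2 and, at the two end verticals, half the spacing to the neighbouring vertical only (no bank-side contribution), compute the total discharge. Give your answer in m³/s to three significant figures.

5.51 m³/s

w_2 = (12.4 − 0.0)/2 = 6.2 m; q_2 = 0.36 × 1.71 × 6.2 = 3.817 m³/s
w_3 = (17.5 − 11.2)/2 = 3.15 m; q_3 = 0.34 × 1.58 × 3.15 = 1.692 m³/s
Stations 1, 4 contribute zero (depth or velocity is 0).
Q = Σ qᵢ = 5.509 m³/s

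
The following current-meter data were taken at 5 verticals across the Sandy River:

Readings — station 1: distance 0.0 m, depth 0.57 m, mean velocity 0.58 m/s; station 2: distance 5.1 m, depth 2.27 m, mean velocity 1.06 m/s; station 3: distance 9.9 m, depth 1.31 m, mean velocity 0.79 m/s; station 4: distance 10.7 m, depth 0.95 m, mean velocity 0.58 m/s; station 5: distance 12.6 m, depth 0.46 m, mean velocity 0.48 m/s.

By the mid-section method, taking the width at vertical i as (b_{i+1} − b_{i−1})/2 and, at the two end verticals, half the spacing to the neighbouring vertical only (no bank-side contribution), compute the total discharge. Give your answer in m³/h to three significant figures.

59800 m³/h

w_1 = (5.1 − 0.0)/2 = 2.55 m; q_1 = 0.58 × 0.57 × 2.55 = 0.8430 m³/s
w_2 = (9.9 − 0.0)/2 = 4.95 m; q_2 = 1.06 × 2.27 × 4.95 = 11.91 m³/s
w_3 = (10.7 − 5.1)/2 = 2.8 m; q_3 = 0.79 × 1.31 × 2.8 = 2.898 m³/s
w_4 = (12.6 − 9.9)/2 = 1.35 m; q_4 = 0.58 × 0.95 × 1.35 = 0.7439 m³/s
w_5 = (12.6 − 10.7)/2 = 0.95 m; q_5 = 0.48 × 0.46 × 0.95 = 0.2098 m³/s
Q = Σ qᵢ = 16.61 m³/s
= 16.61 × 3600 = 59780 m³/h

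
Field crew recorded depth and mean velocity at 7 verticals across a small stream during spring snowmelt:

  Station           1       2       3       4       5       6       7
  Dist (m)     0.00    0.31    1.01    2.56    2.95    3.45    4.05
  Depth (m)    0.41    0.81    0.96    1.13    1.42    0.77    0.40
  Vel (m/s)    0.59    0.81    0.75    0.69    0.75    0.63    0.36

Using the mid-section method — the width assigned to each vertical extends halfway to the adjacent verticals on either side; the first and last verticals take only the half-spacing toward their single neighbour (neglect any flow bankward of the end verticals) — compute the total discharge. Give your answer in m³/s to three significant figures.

2.72 m³/s

w_1 = (0.31 − 0.00)/2 = 0.155 m; q_1 = 0.59 × 0.41 × 0.155 = 0.03749 m³/s
w_2 = (1.01 − 0.00)/2 = 0.505 m; q_2 = 0.81 × 0.81 × 0.505 = 0.3313 m³/s
w_3 = (2.56 − 0.31)/2 = 1.125 m; q_3 = 0.75 × 0.96 × 1.125 = 0.8100 m³/s
w_4 = (2.95 − 1.01)/2 = 0.97 m; q_4 = 0.69 × 1.13 × 0.97 = 0.7563 m³/s
w_5 = (3.45 − 2.56)/2 = 0.445 m; q_5 = 0.75 × 1.42 × 0.445 = 0.4739 m³/s
w_6 = (4.05 − 2.95)/2 = 0.55 m; q_6 = 0.63 × 0.77 × 0.55 = 0.2668 m³/s
w_7 = (4.05 − 3.45)/2 = 0.3 m; q_7 = 0.36 × 0.40 × 0.3 = 0.04320 m³/s
Q = Σ qᵢ = 2.719 m³/s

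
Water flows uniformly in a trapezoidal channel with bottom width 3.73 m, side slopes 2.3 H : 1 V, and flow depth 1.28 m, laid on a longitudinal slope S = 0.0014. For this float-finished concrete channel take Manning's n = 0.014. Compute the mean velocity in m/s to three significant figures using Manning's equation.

A = (b + z·y)·y = (3.73 + 2.3×1.28)×1.28 = 8.543 m²
P = b + 2y√(1+z²) = 3.73 + 2×1.28×√(1+2.3²) = 10.15 m
R = A/P = 8.543/10.15 = 0.8416 m
Q = (1/n)·A·R^(2/3)·S^(1/2) = (1/0.014) × 8.543 × 0.8416^(2/3) × 0.0014^(1/2) = 20.35 m³/s
V = Q/A = 20.35/8.543 = 2.382 m/s

2.38 m/s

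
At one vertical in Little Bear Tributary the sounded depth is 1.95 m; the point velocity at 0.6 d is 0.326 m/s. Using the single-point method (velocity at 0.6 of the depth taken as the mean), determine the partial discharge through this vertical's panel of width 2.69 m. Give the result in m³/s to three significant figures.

1.71 m³/s

v̄ = v₀.₆ = 0.326 m/s
q = v̄ × d × w = 0.3260 × 1.95 × 2.69 = 1.710 m³/s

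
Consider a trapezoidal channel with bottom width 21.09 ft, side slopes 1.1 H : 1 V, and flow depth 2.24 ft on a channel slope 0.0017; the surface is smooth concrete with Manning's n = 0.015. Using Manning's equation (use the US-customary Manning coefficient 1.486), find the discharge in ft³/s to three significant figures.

331 ft³/s

A = (b + z·y)·y = (21.09 + 1.1×2.24)×2.24 = 52.76 ft²
P = b + 2y√(1+z²) = 21.09 + 2×2.24×√(1+1.1²) = 27.75 ft
R = A/P = 52.76/27.75 = 1.901 ft
Q = (1.486/n)·A·R^(2/3)·S^(1/2) = (1.486/0.015) × 52.76 × 1.901^(2/3) × 0.0017^(1/2) = 330.7 ft³/s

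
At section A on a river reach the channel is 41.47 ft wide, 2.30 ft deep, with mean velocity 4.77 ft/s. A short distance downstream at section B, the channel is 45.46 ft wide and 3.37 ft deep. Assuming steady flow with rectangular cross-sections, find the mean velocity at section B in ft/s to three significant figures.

Q = A₁V₁ = (41.47×2.30) × 4.77 = 455.0 ft³/s
A₂ = 45.46 × 3.37 = 153.2 ft²
V₂ = Q/A₂ = 455.0/153.2 = 2.970 ft/s

2.97 ft/s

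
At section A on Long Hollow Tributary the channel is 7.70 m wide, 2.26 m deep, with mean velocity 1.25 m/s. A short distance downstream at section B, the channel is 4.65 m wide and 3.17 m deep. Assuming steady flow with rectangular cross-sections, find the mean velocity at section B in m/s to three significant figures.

Q = A₁V₁ = (7.70×2.26) × 1.25 = 21.75 m³/s
A₂ = 4.65 × 3.17 = 14.74 m²
V₂ = Q/A₂ = 21.75/14.74 = 1.476 m/s

1.48 m/s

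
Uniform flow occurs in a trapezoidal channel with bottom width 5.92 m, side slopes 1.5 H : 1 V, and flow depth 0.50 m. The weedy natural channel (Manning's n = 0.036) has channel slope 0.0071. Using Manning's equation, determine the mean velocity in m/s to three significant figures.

A = (b + z·y)·y = (5.92 + 1.5×0.50)×0.50 = 3.335 m²
P = b + 2y√(1+z²) = 5.92 + 2×0.50×√(1+1.5²) = 7.723 m
R = A/P = 3.335/7.723 = 0.4318 m
Q = (1/n)·A·R^(2/3)·S^(1/2) = (1/0.036) × 3.335 × 0.4318^(2/3) × 0.0071^(1/2) = 4.460 m³/s
V = Q/A = 4.460/3.335 = 1.337 m/s

1.34 m/s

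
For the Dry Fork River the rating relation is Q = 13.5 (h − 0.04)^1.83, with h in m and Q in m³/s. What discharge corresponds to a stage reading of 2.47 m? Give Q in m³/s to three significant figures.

68.5 m³/s

Q = 13.5 × (2.47 − 0.04)^1.83 = 13.5 × 2.43^1.83 = 68.55 m³/s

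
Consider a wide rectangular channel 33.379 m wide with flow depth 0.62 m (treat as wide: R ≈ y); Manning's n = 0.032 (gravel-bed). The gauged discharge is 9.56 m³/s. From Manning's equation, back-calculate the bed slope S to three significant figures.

0.000413

A = b·y = 33.379 × 0.62 = 20.69 m²
Wide channel: R ≈ y = 0.62 m
S = (Q·n / (1·A·R^(2/3)))² = (9.56×0.032 / (1×20.69×0.7271))² = 0.0004133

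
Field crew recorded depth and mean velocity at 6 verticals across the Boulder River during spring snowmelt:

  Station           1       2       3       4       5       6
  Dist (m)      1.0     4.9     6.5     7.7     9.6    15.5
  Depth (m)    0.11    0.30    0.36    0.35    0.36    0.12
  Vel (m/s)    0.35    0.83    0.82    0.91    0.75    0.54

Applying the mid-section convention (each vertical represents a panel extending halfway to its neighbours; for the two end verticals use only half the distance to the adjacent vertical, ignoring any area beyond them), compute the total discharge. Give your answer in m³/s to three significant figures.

w_1 = (4.9 − 1.0)/2 = 1.95 m; q_1 = 0.35 × 0.11 × 1.95 = 0.07508 m³/s
w_2 = (6.5 − 1.0)/2 = 2.75 m; q_2 = 0.83 × 0.30 × 2.75 = 0.6848 m³/s
w_3 = (7.7 − 4.9)/2 = 1.4 m; q_3 = 0.82 × 0.36 × 1.4 = 0.4133 m³/s
w_4 = (9.6 − 6.5)/2 = 1.55 m; q_4 = 0.91 × 0.35 × 1.55 = 0.4937 m³/s
w_5 = (15.5 − 7.7)/2 = 3.9 m; q_5 = 0.75 × 0.36 × 3.9 = 1.053 m³/s
w_6 = (15.5 − 9.6)/2 = 2.95 m; q_6 = 0.54 × 0.12 × 2.95 = 0.1912 m³/s
Q = Σ qᵢ = 2.911 m³/s

2.91 m³/s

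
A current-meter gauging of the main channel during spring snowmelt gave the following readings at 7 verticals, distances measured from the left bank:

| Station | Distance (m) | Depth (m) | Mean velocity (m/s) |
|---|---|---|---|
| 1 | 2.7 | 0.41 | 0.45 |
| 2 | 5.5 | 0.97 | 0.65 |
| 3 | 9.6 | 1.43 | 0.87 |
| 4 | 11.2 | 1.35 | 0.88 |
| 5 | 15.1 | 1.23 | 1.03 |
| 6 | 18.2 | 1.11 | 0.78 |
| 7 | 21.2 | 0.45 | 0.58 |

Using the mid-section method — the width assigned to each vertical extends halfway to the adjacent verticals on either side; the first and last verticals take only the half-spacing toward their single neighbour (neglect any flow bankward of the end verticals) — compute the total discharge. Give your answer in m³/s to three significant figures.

16.7 m³/s

w_1 = (5.5 − 2.7)/2 = 1.4 m; q_1 = 0.45 × 0.41 × 1.4 = 0.2583 m³/s
w_2 = (9.6 − 2.7)/2 = 3.45 m; q_2 = 0.65 × 0.97 × 3.45 = 2.175 m³/s
w_3 = (11.2 − 5.5)/2 = 2.85 m; q_3 = 0.87 × 1.43 × 2.85 = 3.546 m³/s
w_4 = (15.1 − 9.6)/2 = 2.75 m; q_4 = 0.88 × 1.35 × 2.75 = 3.267 m³/s
w_5 = (18.2 − 11.2)/2 = 3.5 m; q_5 = 1.03 × 1.23 × 3.5 = 4.434 m³/s
w_6 = (21.2 − 15.1)/2 = 3.05 m; q_6 = 0.78 × 1.11 × 3.05 = 2.641 m³/s
w_7 = (21.2 − 18.2)/2 = 1.5 m; q_7 = 0.58 × 0.45 × 1.5 = 0.3915 m³/s
Q = Σ qᵢ = 16.71 m³/s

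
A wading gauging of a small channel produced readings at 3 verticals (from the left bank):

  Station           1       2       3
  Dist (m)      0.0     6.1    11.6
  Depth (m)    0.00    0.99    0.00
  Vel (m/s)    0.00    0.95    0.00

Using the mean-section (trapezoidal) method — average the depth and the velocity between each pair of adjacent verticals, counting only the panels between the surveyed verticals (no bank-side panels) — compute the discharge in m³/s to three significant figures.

Panel 1-2: Δb = 6.1 m, d̄ = (0.00+0.99)/2 = 0.495, v̄ = (0.00+0.95)/2 = 0.475 → q = 6.1×0.495×0.475 = 1.434 m³/s
Panel 2-3: Δb = 5.5 m, d̄ = (0.99+0.00)/2 = 0.495, v̄ = (0.95+0.00)/2 = 0.475 → q = 5.5×0.495×0.475 = 1.293 m³/s
Q = Σ q = 2.727 m³/s

2.73 m³/s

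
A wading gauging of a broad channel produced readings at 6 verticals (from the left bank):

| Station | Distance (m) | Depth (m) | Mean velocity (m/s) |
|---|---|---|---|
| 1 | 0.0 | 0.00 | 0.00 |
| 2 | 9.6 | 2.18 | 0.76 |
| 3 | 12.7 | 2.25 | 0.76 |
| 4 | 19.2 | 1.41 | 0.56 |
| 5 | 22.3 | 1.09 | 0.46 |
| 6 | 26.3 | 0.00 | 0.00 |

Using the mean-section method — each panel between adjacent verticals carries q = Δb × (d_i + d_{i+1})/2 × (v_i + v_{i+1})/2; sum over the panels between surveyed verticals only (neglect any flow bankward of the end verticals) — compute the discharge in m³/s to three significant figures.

Panel 1-2: Δb = 9.6 m, d̄ = (0.00+2.18)/2 = 1.09, v̄ = (0.00+0.76)/2 = 0.38 → q = 9.6×1.09×0.38 = 3.976 m³/s
Panel 2-3: Δb = 3.1 m, d̄ = (2.18+2.25)/2 = 2.215, v̄ = (0.76+0.76)/2 = 0.76 → q = 3.1×2.215×0.76 = 5.219 m³/s
Panel 3-4: Δb = 6.5 m, d̄ = (2.25+1.41)/2 = 1.83, v̄ = (0.76+0.56)/2 = 0.66 → q = 6.5×1.83×0.66 = 7.851 m³/s
Panel 4-5: Δb = 3.1 m, d̄ = (1.41+1.09)/2 = 1.25, v̄ = (0.56+0.46)/2 = 0.51 → q = 3.1×1.25×0.51 = 1.976 m³/s
Panel 5-6: Δb = 4 m, d̄ = (1.09+0.00)/2 = 0.545, v̄ = (0.46+0.00)/2 = 0.23 → q = 4×0.545×0.23 = 0.5014 m³/s
Q = Σ q = 19.52 m³/s

19.5 m³/s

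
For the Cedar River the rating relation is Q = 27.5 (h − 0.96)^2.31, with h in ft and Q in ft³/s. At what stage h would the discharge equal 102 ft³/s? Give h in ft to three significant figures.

h − h₀ = (Q/C)^(1/b) = (102/27.5)^(1/2.31) = 1.764 ft
h = 0.96 + 1.764 = 2.724 ft

2.72 ft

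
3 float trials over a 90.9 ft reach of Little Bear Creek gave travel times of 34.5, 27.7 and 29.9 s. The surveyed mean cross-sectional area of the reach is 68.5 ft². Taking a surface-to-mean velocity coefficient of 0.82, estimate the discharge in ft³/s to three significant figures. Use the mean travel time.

166 ft³/s

t̄ = (34.5 + 27.7 + 29.9) / 3 = 30.7 s
v_surface = L / t̄ = 90.9 / 30.7 = 2.961 ft/s
v_mean = 0.82 × 2.961 = 2.428 ft/s
Q = A × v_mean = 68.5 × 2.428 = 166.3 ft³/s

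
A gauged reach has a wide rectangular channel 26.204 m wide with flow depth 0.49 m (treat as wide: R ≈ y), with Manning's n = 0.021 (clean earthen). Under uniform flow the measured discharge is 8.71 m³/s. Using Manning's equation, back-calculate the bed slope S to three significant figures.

A = b·y = 26.204 × 0.49 = 12.84 m²
Wide channel: R ≈ y = 0.49 m
S = (Q·n / (1·A·R^(2/3)))² = (8.71×0.021 / (1×12.84×0.6215))² = 0.0005253

0.000525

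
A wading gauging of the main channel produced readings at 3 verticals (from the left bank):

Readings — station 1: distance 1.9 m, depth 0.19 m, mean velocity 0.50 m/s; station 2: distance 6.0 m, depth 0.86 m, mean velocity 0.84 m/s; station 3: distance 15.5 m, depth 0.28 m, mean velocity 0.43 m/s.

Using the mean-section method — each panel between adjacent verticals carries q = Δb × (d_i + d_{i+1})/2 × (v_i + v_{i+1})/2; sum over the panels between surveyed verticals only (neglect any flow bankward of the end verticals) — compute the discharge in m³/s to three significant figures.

Panel 1-2: Δb = 4.1 m, d̄ = (0.19+0.86)/2 = 0.525, v̄ = (0.50+0.84)/2 = 0.67 → q = 4.1×0.525×0.67 = 1.442 m³/s
Panel 2-3: Δb = 9.5 m, d̄ = (0.86+0.28)/2 = 0.57, v̄ = (0.84+0.43)/2 = 0.635 → q = 9.5×0.57×0.635 = 3.439 m³/s
Q = Σ q = 4.881 m³/s

4.88 m³/s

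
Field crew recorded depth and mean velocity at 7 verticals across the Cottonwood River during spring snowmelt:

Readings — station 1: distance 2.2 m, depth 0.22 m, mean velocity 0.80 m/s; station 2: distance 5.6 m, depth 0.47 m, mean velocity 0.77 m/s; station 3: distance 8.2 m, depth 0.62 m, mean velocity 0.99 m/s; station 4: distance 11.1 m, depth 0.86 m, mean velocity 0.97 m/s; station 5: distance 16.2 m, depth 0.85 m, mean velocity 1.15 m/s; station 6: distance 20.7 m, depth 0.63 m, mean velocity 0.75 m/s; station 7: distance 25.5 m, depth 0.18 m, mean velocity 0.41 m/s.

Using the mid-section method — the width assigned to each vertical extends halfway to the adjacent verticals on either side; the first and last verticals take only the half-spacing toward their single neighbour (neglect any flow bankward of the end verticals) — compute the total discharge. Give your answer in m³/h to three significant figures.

w_1 = (5.6 − 2.2)/2 = 1.7 m; q_1 = 0.80 × 0.22 × 1.7 = 0.2992 m³/s
w_2 = (8.2 − 2.2)/2 = 3 m; q_2 = 0.77 × 0.47 × 3 = 1.086 m³/s
w_3 = (11.1 − 5.6)/2 = 2.75 m; q_3 = 0.99 × 0.62 × 2.75 = 1.688 m³/s
w_4 = (16.2 − 8.2)/2 = 4 m; q_4 = 0.97 × 0.86 × 4 = 3.337 m³/s
w_5 = (20.7 − 11.1)/2 = 4.8 m; q_5 = 1.15 × 0.85 × 4.8 = 4.692 m³/s
w_6 = (25.5 − 16.2)/2 = 4.65 m; q_6 = 0.75 × 0.63 × 4.65 = 2.197 m³/s
w_7 = (25.5 − 20.7)/2 = 2.4 m; q_7 = 0.41 × 0.18 × 2.4 = 0.1771 m³/s
Q = Σ qᵢ = 13.48 m³/s
= 13.48 × 3600 = 48510 m³/h

48500 m³/h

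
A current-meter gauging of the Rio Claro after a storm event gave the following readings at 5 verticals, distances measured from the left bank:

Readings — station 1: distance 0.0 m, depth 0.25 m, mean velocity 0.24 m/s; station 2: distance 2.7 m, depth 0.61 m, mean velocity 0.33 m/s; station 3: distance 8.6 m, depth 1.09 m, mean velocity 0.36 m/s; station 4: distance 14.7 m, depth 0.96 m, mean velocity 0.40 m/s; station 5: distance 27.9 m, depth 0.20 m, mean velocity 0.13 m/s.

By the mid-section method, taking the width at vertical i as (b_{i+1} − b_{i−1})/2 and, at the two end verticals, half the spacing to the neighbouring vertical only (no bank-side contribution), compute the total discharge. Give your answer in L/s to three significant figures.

7180 L/s

w_1 = (2.7 − 0.0)/2 = 1.35 m; q_1 = 0.24 × 0.25 × 1.35 = 0.08100 m³/s
w_2 = (8.6 − 0.0)/2 = 4.3 m; q_2 = 0.33 × 0.61 × 4.3 = 0.8656 m³/s
w_3 = (14.7 − 2.7)/2 = 6 m; q_3 = 0.36 × 1.09 × 6 = 2.354 m³/s
w_4 = (27.9 − 8.6)/2 = 9.65 m; q_4 = 0.40 × 0.96 × 9.65 = 3.706 m³/s
w_5 = (27.9 − 14.7)/2 = 6.6 m; q_5 = 0.13 × 0.20 × 6.6 = 0.1716 m³/s
Q = Σ qᵢ = 7.178 m³/s
= 7.178 × 1000 = 7178 L/s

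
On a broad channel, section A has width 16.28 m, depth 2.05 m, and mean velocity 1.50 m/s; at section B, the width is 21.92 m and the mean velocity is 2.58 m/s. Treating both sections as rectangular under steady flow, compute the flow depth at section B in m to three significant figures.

Q = A₁V₁ = (16.28×2.05) × 1.50 = 50.06 m³/s
d₂ = Q/(b₂ V₂) = 50.06/(21.92×2.58) = 0.8852 m

0.885 m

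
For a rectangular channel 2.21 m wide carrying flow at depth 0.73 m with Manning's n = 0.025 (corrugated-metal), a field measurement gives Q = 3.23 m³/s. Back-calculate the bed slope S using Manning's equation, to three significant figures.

0.00750

A = b·y = 2.21 × 0.73 = 1.613 m²
P = b + 2y = 2.21 + 2×0.73 = 3.670 m
R = A/P = 1.613/3.670 = 0.4396 m
S = (Q·n / (1·A·R^(2/3)))² = (3.23×0.025 / (1×1.613×0.5781))² = 0.007495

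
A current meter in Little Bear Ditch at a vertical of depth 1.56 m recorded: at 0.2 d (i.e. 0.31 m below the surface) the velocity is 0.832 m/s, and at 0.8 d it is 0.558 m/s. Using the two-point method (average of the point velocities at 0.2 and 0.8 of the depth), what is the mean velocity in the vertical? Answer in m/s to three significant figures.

0.695 m/s

v̄ = (0.832 + 0.558) / 2 = 0.6950 m/s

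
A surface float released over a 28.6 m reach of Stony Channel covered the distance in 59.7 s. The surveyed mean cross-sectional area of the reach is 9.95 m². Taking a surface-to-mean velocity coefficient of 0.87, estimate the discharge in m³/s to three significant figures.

v_surface = L / t̄ = 28.6 / 59.7 = 0.4791 m/s
v_mean = 0.87 × 0.4791 = 0.4168 m/s
Q = A × v_mean = 9.95 × 0.4168 = 4.147 m³/s

4.15 m³/s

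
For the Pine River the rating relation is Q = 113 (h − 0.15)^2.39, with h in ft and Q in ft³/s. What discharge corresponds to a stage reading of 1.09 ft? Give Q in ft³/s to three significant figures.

97.5 ft³/s

Q = 113 × (1.09 − 0.15)^2.39 = 113 × 0.94^2.39 = 97.47 ft³/s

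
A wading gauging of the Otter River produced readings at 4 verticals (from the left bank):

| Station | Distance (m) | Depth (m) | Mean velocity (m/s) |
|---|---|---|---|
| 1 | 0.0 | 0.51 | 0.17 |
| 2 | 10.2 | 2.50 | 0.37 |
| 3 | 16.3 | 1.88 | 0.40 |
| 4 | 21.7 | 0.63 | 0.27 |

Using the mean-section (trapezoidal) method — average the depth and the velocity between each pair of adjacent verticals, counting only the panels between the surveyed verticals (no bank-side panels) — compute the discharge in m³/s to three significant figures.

11.6 m³/s

Panel 1-2: Δb = 10.2 m, d̄ = (0.51+2.50)/2 = 1.505, v̄ = (0.17+0.37)/2 = 0.27 → q = 10.2×1.505×0.27 = 4.145 m³/s
Panel 2-3: Δb = 6.1 m, d̄ = (2.50+1.88)/2 = 2.19, v̄ = (0.37+0.40)/2 = 0.385 → q = 6.1×2.19×0.385 = 5.143 m³/s
Panel 3-4: Δb = 5.4 m, d̄ = (1.88+0.63)/2 = 1.255, v̄ = (0.40+0.27)/2 = 0.335 → q = 5.4×1.255×0.335 = 2.270 m³/s
Q = Σ q = 11.56 m³/s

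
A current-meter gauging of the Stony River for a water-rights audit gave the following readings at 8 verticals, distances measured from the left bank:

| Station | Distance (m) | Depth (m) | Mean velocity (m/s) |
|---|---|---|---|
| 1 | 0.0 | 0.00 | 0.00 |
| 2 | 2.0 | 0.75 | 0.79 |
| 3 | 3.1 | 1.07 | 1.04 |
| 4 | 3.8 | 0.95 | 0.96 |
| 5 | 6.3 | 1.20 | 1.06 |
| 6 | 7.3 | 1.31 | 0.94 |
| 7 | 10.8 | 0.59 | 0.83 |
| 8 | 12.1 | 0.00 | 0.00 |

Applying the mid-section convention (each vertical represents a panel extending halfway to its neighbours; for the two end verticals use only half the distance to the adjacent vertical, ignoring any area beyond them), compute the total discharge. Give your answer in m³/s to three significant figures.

9.55 m³/s

w_2 = (3.1 − 0.0)/2 = 1.55 m; q_2 = 0.79 × 0.75 × 1.55 = 0.9184 m³/s
w_3 = (3.8 − 2.0)/2 = 0.9 m; q_3 = 1.04 × 1.07 × 0.9 = 1.002 m³/s
w_4 = (6.3 − 3.1)/2 = 1.6 m; q_4 = 0.96 × 0.95 × 1.6 = 1.459 m³/s
w_5 = (7.3 − 3.8)/2 = 1.75 m; q_5 = 1.06 × 1.20 × 1.75 = 2.226 m³/s
w_6 = (10.8 − 6.3)/2 = 2.25 m; q_6 = 0.94 × 1.31 × 2.25 = 2.771 m³/s
w_7 = (12.1 − 7.3)/2 = 2.4 m; q_7 = 0.83 × 0.59 × 2.4 = 1.175 m³/s
Stations 1, 8 contribute zero (depth or velocity is 0).
Q = Σ qᵢ = 9.551 m³/s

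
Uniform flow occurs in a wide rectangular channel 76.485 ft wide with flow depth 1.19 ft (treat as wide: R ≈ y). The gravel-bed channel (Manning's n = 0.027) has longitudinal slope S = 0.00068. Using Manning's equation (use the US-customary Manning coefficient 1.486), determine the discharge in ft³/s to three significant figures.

A = b·y = 76.485 × 1.19 = 91.02 ft²
Wide channel: R ≈ y = 1.19 ft
Q = (1.486/n)·A·R^(2/3)·S^(1/2) = (1.486/0.027) × 91.02 × 1.190^(2/3) × 0.00068^(1/2) = 146.7 ft³/s

147 ft³/s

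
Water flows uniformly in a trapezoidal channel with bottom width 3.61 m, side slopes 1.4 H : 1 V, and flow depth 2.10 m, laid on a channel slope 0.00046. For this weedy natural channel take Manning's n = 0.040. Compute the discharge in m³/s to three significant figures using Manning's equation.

A = (b + z·y)·y = (3.61 + 1.4×2.10)×2.10 = 13.76 m²
P = b + 2y√(1+z²) = 3.61 + 2×2.10×√(1+1.4²) = 10.84 m
R = A/P = 13.76/10.84 = 1.269 m
Q = (1/n)·A·R^(2/3)·S^(1/2) = (1/0.040) × 13.76 × 1.269^(2/3) × 0.00046^(1/2) = 8.647 m³/s

8.65 m³/s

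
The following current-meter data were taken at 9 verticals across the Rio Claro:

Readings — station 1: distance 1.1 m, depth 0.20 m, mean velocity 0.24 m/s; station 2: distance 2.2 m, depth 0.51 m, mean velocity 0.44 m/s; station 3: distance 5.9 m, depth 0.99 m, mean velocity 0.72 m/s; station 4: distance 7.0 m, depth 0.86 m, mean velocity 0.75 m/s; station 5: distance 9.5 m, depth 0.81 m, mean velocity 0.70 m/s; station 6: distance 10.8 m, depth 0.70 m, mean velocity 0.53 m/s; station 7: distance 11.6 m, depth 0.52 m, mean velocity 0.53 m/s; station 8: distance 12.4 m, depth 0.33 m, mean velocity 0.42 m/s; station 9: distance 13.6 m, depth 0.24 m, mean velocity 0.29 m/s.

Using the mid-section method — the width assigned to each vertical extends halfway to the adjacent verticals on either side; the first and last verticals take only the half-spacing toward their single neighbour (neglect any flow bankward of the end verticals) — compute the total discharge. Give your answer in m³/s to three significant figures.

5.30 m³/s

w_1 = (2.2 − 1.1)/2 = 0.55 m; q_1 = 0.24 × 0.20 × 0.55 = 0.02640 m³/s
w_2 = (5.9 − 1.1)/2 = 2.4 m; q_2 = 0.44 × 0.51 × 2.4 = 0.5386 m³/s
w_3 = (7.0 − 2.2)/2 = 2.4 m; q_3 = 0.72 × 0.99 × 2.4 = 1.711 m³/s
w_4 = (9.5 − 5.9)/2 = 1.8 m; q_4 = 0.75 × 0.86 × 1.8 = 1.161 m³/s
w_5 = (10.8 − 7.0)/2 = 1.9 m; q_5 = 0.70 × 0.81 × 1.9 = 1.077 m³/s
w_6 = (11.6 − 9.5)/2 = 1.05 m; q_6 = 0.53 × 0.70 × 1.05 = 0.3896 m³/s
w_7 = (12.4 − 10.8)/2 = 0.8 m; q_7 = 0.53 × 0.52 × 0.8 = 0.2205 m³/s
w_8 = (13.6 − 11.6)/2 = 1 m; q_8 = 0.42 × 0.33 × 1 = 0.1386 m³/s
w_9 = (13.6 − 12.4)/2 = 0.6 m; q_9 = 0.29 × 0.24 × 0.6 = 0.04176 m³/s
Q = Σ qᵢ = 5.304 m³/s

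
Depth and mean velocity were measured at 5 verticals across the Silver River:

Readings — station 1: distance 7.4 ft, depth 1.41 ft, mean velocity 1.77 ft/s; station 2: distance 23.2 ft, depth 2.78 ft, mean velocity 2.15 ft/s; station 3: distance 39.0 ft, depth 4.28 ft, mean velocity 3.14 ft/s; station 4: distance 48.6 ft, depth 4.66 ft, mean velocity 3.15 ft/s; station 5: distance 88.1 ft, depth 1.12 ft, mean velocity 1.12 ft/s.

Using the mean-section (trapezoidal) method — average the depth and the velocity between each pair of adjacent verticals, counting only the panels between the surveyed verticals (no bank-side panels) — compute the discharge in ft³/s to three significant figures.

591 ft³/s

Panel 1-2: Δb = 15.8 ft, d̄ = (1.41+2.78)/2 = 2.095, v̄ = (1.77+2.15)/2 = 1.96 → q = 15.8×2.095×1.96 = 64.88 ft³/s
Panel 2-3: Δb = 15.8 ft, d̄ = (2.78+4.28)/2 = 3.53, v̄ = (2.15+3.14)/2 = 2.645 → q = 15.8×3.53×2.645 = 147.5 ft³/s
Panel 3-4: Δb = 9.6 ft, d̄ = (4.28+4.66)/2 = 4.47, v̄ = (3.14+3.15)/2 = 3.145 → q = 9.6×4.47×3.145 = 135.0 ft³/s
Panel 4-5: Δb = 39.5 ft, d̄ = (4.66+1.12)/2 = 2.89, v̄ = (3.15+1.12)/2 = 2.135 → q = 39.5×2.89×2.135 = 243.7 ft³/s
Q = Σ q = 591.1 ft³/s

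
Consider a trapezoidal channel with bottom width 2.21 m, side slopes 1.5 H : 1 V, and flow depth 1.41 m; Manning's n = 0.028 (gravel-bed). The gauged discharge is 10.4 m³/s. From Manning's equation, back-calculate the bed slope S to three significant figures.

0.00289

A = (b + z·y)·y = (2.21 + 1.5×1.41)×1.41 = 6.098 m²
P = b + 2y√(1+z²) = 2.21 + 2×1.41×√(1+1.5²) = 7.294 m
R = A/P = 6.098/7.294 = 0.8361 m
S = (Q·n / (1·A·R^(2/3)))² = (10.4×0.028 / (1×6.098×0.8875))² = 0.002895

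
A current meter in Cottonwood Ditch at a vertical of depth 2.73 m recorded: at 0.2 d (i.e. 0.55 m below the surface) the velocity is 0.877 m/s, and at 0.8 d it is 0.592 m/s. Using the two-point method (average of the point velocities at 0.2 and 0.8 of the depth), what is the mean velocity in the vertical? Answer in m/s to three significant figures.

v̄ = (0.877 + 0.592) / 2 = 0.7345 m/s

0.735 m/s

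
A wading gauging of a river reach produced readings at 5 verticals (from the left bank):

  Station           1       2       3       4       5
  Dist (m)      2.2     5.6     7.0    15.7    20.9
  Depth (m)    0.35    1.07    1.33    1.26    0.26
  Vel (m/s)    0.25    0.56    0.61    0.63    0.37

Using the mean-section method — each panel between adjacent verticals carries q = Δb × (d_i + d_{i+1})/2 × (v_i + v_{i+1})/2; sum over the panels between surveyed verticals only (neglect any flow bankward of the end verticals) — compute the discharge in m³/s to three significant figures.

10.9 m³/s

Panel 1-2: Δb = 3.4 m, d̄ = (0.35+1.07)/2 = 0.71, v̄ = (0.25+0.56)/2 = 0.405 → q = 3.4×0.71×0.405 = 0.9777 m³/s
Panel 2-3: Δb = 1.4 m, d̄ = (1.07+1.33)/2 = 1.2, v̄ = (0.56+0.61)/2 = 0.585 → q = 1.4×1.2×0.585 = 0.9828 m³/s
Panel 3-4: Δb = 8.7 m, d̄ = (1.33+1.26)/2 = 1.295, v̄ = (0.61+0.63)/2 = 0.62 → q = 8.7×1.295×0.62 = 6.985 m³/s
Panel 4-5: Δb = 5.2 m, d̄ = (1.26+0.26)/2 = 0.76, v̄ = (0.63+0.37)/2 = 0.5 → q = 5.2×0.76×0.5 = 1.976 m³/s
Q = Σ q = 10.92 m³/s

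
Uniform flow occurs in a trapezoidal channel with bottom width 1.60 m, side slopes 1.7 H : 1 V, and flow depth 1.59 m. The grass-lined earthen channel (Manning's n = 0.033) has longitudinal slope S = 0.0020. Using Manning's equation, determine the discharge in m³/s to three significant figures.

8.44 m³/s

A = (b + z·y)·y = (1.60 + 1.7×1.59)×1.59 = 6.842 m²
P = b + 2y√(1+z²) = 1.60 + 2×1.59×√(1+1.7²) = 7.872 m
R = A/P = 6.842/7.872 = 0.8691 m
Q = (1/n)·A·R^(2/3)·S^(1/2) = (1/0.033) × 6.842 × 0.8691^(2/3) × 0.0020^(1/2) = 8.444 m³/s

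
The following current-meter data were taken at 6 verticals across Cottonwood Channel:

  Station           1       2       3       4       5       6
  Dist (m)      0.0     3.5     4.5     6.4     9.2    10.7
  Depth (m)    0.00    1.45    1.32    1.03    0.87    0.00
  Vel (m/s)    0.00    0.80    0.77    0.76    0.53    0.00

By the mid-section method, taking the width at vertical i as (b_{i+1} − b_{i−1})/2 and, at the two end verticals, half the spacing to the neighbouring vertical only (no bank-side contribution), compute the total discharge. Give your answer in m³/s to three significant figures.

w_2 = (4.5 − 0.0)/2 = 2.25 m; q_2 = 0.80 × 1.45 × 2.25 = 2.610 m³/s
w_3 = (6.4 − 3.5)/2 = 1.45 m; q_3 = 0.77 × 1.32 × 1.45 = 1.474 m³/s
w_4 = (9.2 − 4.5)/2 = 2.35 m; q_4 = 0.76 × 1.03 × 2.35 = 1.840 m³/s
w_5 = (10.7 − 6.4)/2 = 2.15 m; q_5 = 0.53 × 0.87 × 2.15 = 0.9914 m³/s
Stations 1, 6 contribute zero (depth or velocity is 0).
Q = Σ qᵢ = 6.915 m³/s

6.91 m³/s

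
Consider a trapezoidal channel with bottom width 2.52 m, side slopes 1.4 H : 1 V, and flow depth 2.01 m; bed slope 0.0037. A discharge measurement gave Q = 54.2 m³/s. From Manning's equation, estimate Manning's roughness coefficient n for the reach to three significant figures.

0.0131

A = (b + z·y)·y = (2.52 + 1.4×2.01)×2.01 = 10.72 m²
P = b + 2y√(1+z²) = 2.52 + 2×2.01×√(1+1.4²) = 9.436 m
R = A/P = 10.72/9.436 = 1.136 m
n = (1/Q)·A·R^(2/3)·S^(1/2) = (1/54.2) × 10.72 × 1.089 × 0.06083 = 0.01310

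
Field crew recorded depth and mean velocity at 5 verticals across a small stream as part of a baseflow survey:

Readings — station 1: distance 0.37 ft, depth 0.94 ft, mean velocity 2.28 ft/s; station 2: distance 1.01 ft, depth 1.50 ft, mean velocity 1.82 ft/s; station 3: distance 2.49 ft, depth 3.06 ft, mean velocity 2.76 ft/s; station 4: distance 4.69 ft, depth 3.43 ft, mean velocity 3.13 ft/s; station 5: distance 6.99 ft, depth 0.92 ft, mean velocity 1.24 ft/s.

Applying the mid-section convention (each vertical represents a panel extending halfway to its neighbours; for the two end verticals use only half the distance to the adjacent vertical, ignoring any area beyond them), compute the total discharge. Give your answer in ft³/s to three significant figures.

w_1 = (1.01 − 0.37)/2 = 0.32 ft; q_1 = 2.28 × 0.94 × 0.32 = 0.6858 ft³/s
w_2 = (2.49 − 0.37)/2 = 1.06 ft; q_2 = 1.82 × 1.50 × 1.06 = 2.894 ft³/s
w_3 = (4.69 − 1.01)/2 = 1.84 ft; q_3 = 2.76 × 3.06 × 1.84 = 15.54 ft³/s
w_4 = (6.99 − 2.49)/2 = 2.25 ft; q_4 = 3.13 × 3.43 × 2.25 = 24.16 ft³/s
w_5 = (6.99 − 4.69)/2 = 1.15 ft; q_5 = 1.24 × 0.92 × 1.15 = 1.312 ft³/s
Q = Σ qᵢ = 44.59 ft³/s

44.6 ft³/s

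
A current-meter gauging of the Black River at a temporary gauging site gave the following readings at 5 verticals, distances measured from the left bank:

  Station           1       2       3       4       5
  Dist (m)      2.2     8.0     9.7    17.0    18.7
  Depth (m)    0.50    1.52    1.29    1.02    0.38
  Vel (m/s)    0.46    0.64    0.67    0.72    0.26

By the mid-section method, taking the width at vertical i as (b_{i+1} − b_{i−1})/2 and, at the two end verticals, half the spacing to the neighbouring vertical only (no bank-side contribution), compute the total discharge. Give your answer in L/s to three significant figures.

11600 L/s

w_1 = (8.0 − 2.2)/2 = 2.9 m; q_1 = 0.46 × 0.50 × 2.9 = 0.6670 m³/s
w_2 = (9.7 − 2.2)/2 = 3.75 m; q_2 = 0.64 × 1.52 × 3.75 = 3.648 m³/s
w_3 = (17.0 − 8.0)/2 = 4.5 m; q_3 = 0.67 × 1.29 × 4.5 = 3.889 m³/s
w_4 = (18.7 − 9.7)/2 = 4.5 m; q_4 = 0.72 × 1.02 × 4.5 = 3.305 m³/s
w_5 = (18.7 − 17.0)/2 = 0.85 m; q_5 = 0.26 × 0.38 × 0.85 = 0.08398 m³/s
Q = Σ qᵢ = 11.59 m³/s
= 11.59 × 1000 = 11590 L/s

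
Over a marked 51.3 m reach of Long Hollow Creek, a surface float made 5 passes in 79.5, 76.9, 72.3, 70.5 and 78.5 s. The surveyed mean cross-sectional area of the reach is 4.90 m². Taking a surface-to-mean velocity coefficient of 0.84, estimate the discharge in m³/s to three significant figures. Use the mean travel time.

2.80 m³/s

t̄ = (79.5 + 76.9 + 72.3 + 70.5 + 78.5) / 5 = 75.54 s
v_surface = L / t̄ = 51.3 / 75.54 = 0.6791 m/s
v_mean = 0.84 × 0.6791 = 0.5705 m/s
Q = A × v_mean = 4.90 × 0.5705 = 2.795 m³/s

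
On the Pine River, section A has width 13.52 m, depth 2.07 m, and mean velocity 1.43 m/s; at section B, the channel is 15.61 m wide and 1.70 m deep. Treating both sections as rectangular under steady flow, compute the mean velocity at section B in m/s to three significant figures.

Q = A₁V₁ = (13.52×2.07) × 1.43 = 40.02 m³/s
A₂ = 15.61 × 1.70 = 26.54 m²
V₂ = Q/A₂ = 40.02/26.54 = 1.508 m/s

1.51 m/s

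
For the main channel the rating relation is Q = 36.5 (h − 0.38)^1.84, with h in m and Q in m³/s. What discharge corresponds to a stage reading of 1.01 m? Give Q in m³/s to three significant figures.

15.6 m³/s

Q = 36.5 × (1.01 − 0.38)^1.84 = 36.5 × 0.63^1.84 = 15.60 m³/s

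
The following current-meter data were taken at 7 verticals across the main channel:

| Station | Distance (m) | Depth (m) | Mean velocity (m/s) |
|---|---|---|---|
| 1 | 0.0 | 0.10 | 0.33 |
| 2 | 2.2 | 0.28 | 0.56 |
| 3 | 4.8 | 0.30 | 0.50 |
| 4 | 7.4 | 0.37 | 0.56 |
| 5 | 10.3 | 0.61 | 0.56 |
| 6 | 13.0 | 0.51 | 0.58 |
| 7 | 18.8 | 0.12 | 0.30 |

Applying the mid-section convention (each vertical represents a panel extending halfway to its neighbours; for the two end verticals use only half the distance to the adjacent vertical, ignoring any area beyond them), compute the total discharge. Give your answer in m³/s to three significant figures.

3.69 m³/s

w_1 = (2.2 − 0.0)/2 = 1.1 m; q_1 = 0.33 × 0.10 × 1.1 = 0.03630 m³/s
w_2 = (4.8 − 0.0)/2 = 2.4 m; q_2 = 0.56 × 0.28 × 2.4 = 0.3763 m³/s
w_3 = (7.4 − 2.2)/2 = 2.6 m; q_3 = 0.50 × 0.30 × 2.6 = 0.3900 m³/s
w_4 = (10.3 − 4.8)/2 = 2.75 m; q_4 = 0.56 × 0.37 × 2.75 = 0.5698 m³/s
w_5 = (13.0 − 7.4)/2 = 2.8 m; q_5 = 0.56 × 0.61 × 2.8 = 0.9565 m³/s
w_6 = (18.8 − 10.3)/2 = 4.25 m; q_6 = 0.58 × 0.51 × 4.25 = 1.257 m³/s
w_7 = (18.8 − 13.0)/2 = 2.9 m; q_7 = 0.30 × 0.12 × 2.9 = 0.1044 m³/s
Q = Σ qᵢ = 3.690 m³/s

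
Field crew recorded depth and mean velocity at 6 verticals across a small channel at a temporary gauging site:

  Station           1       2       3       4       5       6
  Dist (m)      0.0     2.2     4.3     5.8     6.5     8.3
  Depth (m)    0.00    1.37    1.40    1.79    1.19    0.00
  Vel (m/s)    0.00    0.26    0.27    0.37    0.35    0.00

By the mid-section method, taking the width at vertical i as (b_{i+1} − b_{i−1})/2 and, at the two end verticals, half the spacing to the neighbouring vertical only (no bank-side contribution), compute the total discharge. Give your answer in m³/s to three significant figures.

w_2 = (4.3 − 0.0)/2 = 2.15 m; q_2 = 0.26 × 1.37 × 2.15 = 0.7658 m³/s
w_3 = (5.8 − 2.2)/2 = 1.8 m; q_3 = 0.27 × 1.40 × 1.8 = 0.6804 m³/s
w_4 = (6.5 − 4.3)/2 = 1.1 m; q_4 = 0.37 × 1.79 × 1.1 = 0.7285 m³/s
w_5 = (8.3 − 5.8)/2 = 1.25 m; q_5 = 0.35 × 1.19 × 1.25 = 0.5206 m³/s
Stations 1, 6 contribute zero (depth or velocity is 0).
Q = Σ qᵢ = 2.695 m³/s

2.70 m³/s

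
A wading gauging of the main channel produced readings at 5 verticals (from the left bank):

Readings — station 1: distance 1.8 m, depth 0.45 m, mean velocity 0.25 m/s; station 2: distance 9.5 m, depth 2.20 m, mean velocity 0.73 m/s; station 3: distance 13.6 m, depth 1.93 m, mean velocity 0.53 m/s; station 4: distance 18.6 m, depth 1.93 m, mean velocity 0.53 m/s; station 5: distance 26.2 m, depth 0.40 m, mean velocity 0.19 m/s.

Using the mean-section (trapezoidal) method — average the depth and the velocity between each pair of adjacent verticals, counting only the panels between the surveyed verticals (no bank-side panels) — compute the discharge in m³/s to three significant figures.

18.6 m³/s

Panel 1-2: Δb = 7.7 m, d̄ = (0.45+2.20)/2 = 1.325, v̄ = (0.25+0.73)/2 = 0.49 → q = 7.7×1.325×0.49 = 4.999 m³/s
Panel 2-3: Δb = 4.1 m, d̄ = (2.20+1.93)/2 = 2.065, v̄ = (0.73+0.53)/2 = 0.63 → q = 4.1×2.065×0.63 = 5.334 m³/s
Panel 3-4: Δb = 5 m, d̄ = (1.93+1.93)/2 = 1.93, v̄ = (0.53+0.53)/2 = 0.53 → q = 5×1.93×0.53 = 5.115 m³/s
Panel 4-5: Δb = 7.6 m, d̄ = (1.93+0.40)/2 = 1.165, v̄ = (0.53+0.19)/2 = 0.36 → q = 7.6×1.165×0.36 = 3.187 m³/s
Q = Σ q = 18.64 m³/s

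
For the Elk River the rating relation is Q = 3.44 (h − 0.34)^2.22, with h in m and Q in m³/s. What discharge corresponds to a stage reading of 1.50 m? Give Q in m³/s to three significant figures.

4.78 m³/s

Q = 3.44 × (1.50 − 0.34)^2.22 = 3.44 × 1.16^2.22 = 4.783 m³/s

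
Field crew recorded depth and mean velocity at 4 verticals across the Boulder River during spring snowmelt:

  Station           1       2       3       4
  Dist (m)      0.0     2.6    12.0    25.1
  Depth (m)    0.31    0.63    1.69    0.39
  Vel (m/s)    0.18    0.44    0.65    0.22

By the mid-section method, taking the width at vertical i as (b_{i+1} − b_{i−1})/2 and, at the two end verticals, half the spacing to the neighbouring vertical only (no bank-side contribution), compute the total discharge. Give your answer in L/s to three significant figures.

w_1 = (2.6 − 0.0)/2 = 1.3 m; q_1 = 0.18 × 0.31 × 1.3 = 0.07254 m³/s
w_2 = (12.0 − 0.0)/2 = 6 m; q_2 = 0.44 × 0.63 × 6 = 1.663 m³/s
w_3 = (25.1 − 2.6)/2 = 11.25 m; q_3 = 0.65 × 1.69 × 11.25 = 12.36 m³/s
w_4 = (25.1 − 12.0)/2 = 6.55 m; q_4 = 0.22 × 0.39 × 6.55 = 0.5620 m³/s
Q = Σ qᵢ = 14.66 m³/s
= 14.66 × 1000 = 14660 L/s

14700 L/s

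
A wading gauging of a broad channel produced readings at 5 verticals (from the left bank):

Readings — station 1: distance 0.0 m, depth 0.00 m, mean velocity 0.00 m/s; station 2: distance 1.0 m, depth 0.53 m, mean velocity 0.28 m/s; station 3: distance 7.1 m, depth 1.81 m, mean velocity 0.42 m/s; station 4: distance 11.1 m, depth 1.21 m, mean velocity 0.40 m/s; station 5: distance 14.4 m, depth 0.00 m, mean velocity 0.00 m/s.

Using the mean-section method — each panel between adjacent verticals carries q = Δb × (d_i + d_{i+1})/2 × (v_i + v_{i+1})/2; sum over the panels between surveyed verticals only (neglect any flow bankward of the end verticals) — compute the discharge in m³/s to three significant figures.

Panel 1-2: Δb = 1 m, d̄ = (0.00+0.53)/2 = 0.265, v̄ = (0.00+0.28)/2 = 0.14 → q = 1×0.265×0.14 = 0.03710 m³/s
Panel 2-3: Δb = 6.1 m, d̄ = (0.53+1.81)/2 = 1.17, v̄ = (0.28+0.42)/2 = 0.35 → q = 6.1×1.17×0.35 = 2.498 m³/s
Panel 3-4: Δb = 4 m, d̄ = (1.81+1.21)/2 = 1.51, v̄ = (0.42+0.40)/2 = 0.41 → q = 4×1.51×0.41 = 2.476 m³/s
Panel 4-5: Δb = 3.3 m, d̄ = (1.21+0.00)/2 = 0.605, v̄ = (0.40+0.00)/2 = 0.2 → q = 3.3×0.605×0.2 = 0.3993 m³/s
Q = Σ q = 5.411 m³/s

5.41 m³/s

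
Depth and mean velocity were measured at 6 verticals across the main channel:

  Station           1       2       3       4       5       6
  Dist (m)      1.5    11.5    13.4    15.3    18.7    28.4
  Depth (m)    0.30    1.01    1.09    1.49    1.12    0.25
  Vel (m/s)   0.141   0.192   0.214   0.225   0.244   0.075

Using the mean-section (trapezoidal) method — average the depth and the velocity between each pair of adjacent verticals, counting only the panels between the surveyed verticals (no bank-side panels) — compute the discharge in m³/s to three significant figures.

Panel 1-2: Δb = 10 m, d̄ = (0.30+1.01)/2 = 0.655, v̄ = (0.141+0.192)/2 = 0.1665 → q = 10×0.655×0.1665 = 1.091 m³/s
Panel 2-3: Δb = 1.9 m, d̄ = (1.01+1.09)/2 = 1.05, v̄ = (0.192+0.214)/2 = 0.203 → q = 1.9×1.05×0.203 = 0.4050 m³/s
Panel 3-4: Δb = 1.9 m, d̄ = (1.09+1.49)/2 = 1.29, v̄ = (0.214+0.225)/2 = 0.2195 → q = 1.9×1.29×0.2195 = 0.5380 m³/s
Panel 4-5: Δb = 3.4 m, d̄ = (1.49+1.12)/2 = 1.305, v̄ = (0.225+0.244)/2 = 0.2345 → q = 3.4×1.305×0.2345 = 1.040 m³/s
Panel 5-6: Δb = 9.7 m, d̄ = (1.12+0.25)/2 = 0.685, v̄ = (0.244+0.075)/2 = 0.1595 → q = 9.7×0.685×0.1595 = 1.060 m³/s
Q = Σ q = 4.134 m³/s

4.13 m³/s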